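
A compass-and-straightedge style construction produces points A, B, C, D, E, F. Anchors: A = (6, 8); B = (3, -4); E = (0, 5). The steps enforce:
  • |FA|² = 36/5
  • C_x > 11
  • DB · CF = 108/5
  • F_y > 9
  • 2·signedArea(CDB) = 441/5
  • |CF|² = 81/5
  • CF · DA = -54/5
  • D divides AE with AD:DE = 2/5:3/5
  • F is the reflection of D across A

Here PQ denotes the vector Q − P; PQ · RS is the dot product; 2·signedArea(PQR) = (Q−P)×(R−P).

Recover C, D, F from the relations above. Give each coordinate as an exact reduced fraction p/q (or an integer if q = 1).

C = (12, 11)
D = (18/5, 34/5)
F = (42/5, 46/5)

1. D_x = 18/5  [D divides AE with AD:DE = 2/5:3/5]
2. D_y = 34/5  [D divides AE with AD:DE = 2/5:3/5]
   → D = (18/5, 34/5)
3. F_x = 42/5  [F is the reflection of D across A]
4. F_y = 46/5  [F is the reflection of D across A]
   → F = (42/5, 46/5)
5. C_x = 12  [2·signedArea(CDB) = 441/5 ∩ DB · CF = 108/5]
6. C_y = 11  [2·signedArea(CDB) = 441/5 ∩ DB · CF = 108/5]
   → C = (12, 11)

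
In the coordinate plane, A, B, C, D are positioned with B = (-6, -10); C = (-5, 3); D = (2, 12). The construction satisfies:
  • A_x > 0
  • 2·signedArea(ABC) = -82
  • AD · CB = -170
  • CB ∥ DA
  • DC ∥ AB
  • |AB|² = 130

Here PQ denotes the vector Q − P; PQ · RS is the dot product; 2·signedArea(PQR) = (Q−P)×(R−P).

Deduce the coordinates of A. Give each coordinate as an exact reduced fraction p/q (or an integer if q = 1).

A = (1, -1)

1. A_x = 1  [DC ∥ AB ∩ CB ∥ DA]
2. A_y = -1  [DC ∥ AB ∩ CB ∥ DA]
   → A = (1, -1)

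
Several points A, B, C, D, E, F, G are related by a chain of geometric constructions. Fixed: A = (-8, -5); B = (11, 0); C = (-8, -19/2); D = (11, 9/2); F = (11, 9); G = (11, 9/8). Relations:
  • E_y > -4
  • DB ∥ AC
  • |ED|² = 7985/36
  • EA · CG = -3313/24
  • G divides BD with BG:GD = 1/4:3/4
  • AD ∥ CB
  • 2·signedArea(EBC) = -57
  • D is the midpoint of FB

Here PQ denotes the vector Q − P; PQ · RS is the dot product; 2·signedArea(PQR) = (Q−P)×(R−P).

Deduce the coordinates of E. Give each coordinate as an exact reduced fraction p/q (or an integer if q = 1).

E = (-5/3, -10/3)

1. E_x = -5/3  [2·signedArea(EBC) = -57 ∩ EA · CG = -3313/24]
2. E_y = -10/3  [2·signedArea(EBC) = -57 ∩ EA · CG = -3313/24]
   → E = (-5/3, -10/3)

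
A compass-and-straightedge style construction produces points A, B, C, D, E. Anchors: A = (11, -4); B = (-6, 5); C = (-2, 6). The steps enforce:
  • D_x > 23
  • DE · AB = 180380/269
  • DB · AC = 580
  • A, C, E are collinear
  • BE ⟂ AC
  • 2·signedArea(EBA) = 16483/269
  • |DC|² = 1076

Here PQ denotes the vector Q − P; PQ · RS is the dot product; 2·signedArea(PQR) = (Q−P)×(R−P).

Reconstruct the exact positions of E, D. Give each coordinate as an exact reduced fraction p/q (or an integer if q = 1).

D = (24, -14)
E = (-1084/269, 2034/269)

1. E_x = -1084/269  [A, C, E are collinear ∩ BE ⟂ AC]
2. E_y = 2034/269  [A, C, E are collinear ∩ BE ⟂ AC]
   → E = (-1084/269, 2034/269)
3. D_x = 24  [DB · AC = 580 ∩ DE · AB = 180380/269]
4. D_y = -14  [DB · AC = 580 ∩ DE · AB = 180380/269]
   → D = (24, -14)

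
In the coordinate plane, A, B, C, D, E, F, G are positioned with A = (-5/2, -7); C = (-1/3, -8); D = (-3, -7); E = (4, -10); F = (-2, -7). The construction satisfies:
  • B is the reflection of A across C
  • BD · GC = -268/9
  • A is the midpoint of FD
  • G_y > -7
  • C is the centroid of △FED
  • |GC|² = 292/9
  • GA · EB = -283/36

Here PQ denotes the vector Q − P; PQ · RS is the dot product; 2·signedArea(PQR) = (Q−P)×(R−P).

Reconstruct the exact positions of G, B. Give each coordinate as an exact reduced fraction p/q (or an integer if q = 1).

1. B_x = 11/6  [B is the reflection of A across C]
2. B_y = -9  [B is the reflection of A across C]
   → B = (11/6, -9)
3. G_x = -17/3  [GA · EB = -283/36 ∩ BD · GC = -268/9]
4. G_y = -6  [GA · EB = -283/36 ∩ BD · GC = -268/9]
   → G = (-17/3, -6)

B = (11/6, -9)
G = (-17/3, -6)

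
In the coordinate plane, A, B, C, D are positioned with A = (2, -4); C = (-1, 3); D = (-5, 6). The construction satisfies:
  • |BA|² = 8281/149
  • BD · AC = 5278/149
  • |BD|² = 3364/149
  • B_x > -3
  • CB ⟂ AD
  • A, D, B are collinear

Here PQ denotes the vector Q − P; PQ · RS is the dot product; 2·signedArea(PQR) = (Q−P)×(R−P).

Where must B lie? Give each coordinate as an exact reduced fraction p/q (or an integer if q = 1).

B = (-339/149, 314/149)

1. B_x = -339/149  [A, D, B are collinear ∩ CB ⟂ AD]
2. B_y = 314/149  [A, D, B are collinear ∩ CB ⟂ AD]
   → B = (-339/149, 314/149)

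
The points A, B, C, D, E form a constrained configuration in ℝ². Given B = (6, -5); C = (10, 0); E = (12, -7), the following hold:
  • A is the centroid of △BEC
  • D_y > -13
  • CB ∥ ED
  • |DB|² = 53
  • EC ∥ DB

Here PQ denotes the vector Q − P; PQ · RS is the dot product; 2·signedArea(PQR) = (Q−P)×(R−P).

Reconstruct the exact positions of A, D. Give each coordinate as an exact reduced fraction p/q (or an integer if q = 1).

1. A_x = 28/3  [A is the centroid of △BEC]
2. A_y = -4  [A is the centroid of △BEC]
   → A = (28/3, -4)
3. D_x = 8  [EC ∥ DB ∩ CB ∥ ED]
4. D_y = -12  [EC ∥ DB ∩ CB ∥ ED]
   → D = (8, -12)

A = (28/3, -4)
D = (8, -12)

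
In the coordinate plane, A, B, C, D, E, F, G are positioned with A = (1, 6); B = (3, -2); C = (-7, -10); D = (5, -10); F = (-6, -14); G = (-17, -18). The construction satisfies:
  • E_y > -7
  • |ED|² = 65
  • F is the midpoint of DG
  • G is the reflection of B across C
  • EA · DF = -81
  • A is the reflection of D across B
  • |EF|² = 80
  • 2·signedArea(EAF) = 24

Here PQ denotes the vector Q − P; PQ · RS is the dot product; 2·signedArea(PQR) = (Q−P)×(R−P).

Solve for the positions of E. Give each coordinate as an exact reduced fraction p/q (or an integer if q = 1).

E = (-2, -6)

1. E_x = -2  [2·signedArea(EAF) = 24 ∩ EA · DF = -81]
2. E_y = -6  [2·signedArea(EAF) = 24 ∩ EA · DF = -81]
   → E = (-2, -6)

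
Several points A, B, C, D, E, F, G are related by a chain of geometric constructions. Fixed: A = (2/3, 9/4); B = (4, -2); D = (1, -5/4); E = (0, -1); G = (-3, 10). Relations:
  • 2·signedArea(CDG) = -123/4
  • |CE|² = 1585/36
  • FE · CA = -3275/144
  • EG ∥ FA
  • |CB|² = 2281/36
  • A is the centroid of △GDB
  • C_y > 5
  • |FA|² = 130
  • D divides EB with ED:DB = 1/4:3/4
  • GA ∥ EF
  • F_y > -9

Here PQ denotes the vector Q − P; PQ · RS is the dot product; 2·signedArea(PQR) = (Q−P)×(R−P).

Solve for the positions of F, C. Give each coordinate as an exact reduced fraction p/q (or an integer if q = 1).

1. F_x = 11/3  [EG ∥ FA ∩ GA ∥ EF]
2. F_y = -35/4  [EG ∥ FA ∩ GA ∥ EF]
   → F = (11/3, -35/4)
3. C_x = 4/3  [2·signedArea(CDG) = -123/4 ∩ FE · CA = -3275/144]
4. C_y = 11/2  [2·signedArea(CDG) = -123/4 ∩ FE · CA = -3275/144]
   → C = (4/3, 11/2)

C = (4/3, 11/2)
F = (11/3, -35/4)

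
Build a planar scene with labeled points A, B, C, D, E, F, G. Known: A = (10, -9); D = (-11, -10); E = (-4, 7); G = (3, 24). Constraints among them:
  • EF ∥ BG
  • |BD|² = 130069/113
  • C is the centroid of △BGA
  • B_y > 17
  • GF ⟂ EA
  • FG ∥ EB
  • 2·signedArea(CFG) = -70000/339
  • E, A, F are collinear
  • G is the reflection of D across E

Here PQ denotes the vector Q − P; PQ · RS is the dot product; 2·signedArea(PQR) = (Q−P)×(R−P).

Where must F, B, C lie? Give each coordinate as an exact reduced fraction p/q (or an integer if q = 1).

B = (948/113, 2016/113)
C = (2417/339, 1237/113)
F = (-1061/113, 1487/113)

1. F_x = -1061/113  [E, A, F are collinear ∩ GF ⟂ EA]
2. F_y = 1487/113  [E, A, F are collinear ∩ GF ⟂ EA]
   → F = (-1061/113, 1487/113)
3. B_x = 948/113  [EF ∥ BG ∩ FG ∥ EB]
4. B_y = 2016/113  [EF ∥ BG ∩ FG ∥ EB]
   → B = (948/113, 2016/113)
5. C_x = 2417/339  [C is the centroid of △BGA]
6. C_y = 1237/113  [C is the centroid of △BGA]
   → C = (2417/339, 1237/113)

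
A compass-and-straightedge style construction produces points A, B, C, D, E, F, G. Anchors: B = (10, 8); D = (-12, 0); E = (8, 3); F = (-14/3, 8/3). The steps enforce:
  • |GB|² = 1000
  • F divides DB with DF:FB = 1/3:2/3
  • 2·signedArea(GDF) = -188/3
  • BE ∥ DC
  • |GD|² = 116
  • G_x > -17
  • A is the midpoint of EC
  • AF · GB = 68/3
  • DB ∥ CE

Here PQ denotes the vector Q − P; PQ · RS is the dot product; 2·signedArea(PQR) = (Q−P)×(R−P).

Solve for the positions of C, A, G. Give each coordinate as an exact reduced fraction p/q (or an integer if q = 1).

A = (-3, -1)
C = (-14, -5)
G = (-16, -10)

1. C_x = -14  [DB ∥ CE ∩ BE ∥ DC]
2. C_y = -5  [DB ∥ CE ∩ BE ∥ DC]
   → C = (-14, -5)
3. A_x = -3  [A is the midpoint of EC]
4. A_y = -1  [A is the midpoint of EC]
   → A = (-3, -1)
5. G_x = -16  [2·signedArea(GDF) = -188/3 ∩ AF · GB = 68/3]
6. G_y = -10  [2·signedArea(GDF) = -188/3 ∩ AF · GB = 68/3]
   → G = (-16, -10)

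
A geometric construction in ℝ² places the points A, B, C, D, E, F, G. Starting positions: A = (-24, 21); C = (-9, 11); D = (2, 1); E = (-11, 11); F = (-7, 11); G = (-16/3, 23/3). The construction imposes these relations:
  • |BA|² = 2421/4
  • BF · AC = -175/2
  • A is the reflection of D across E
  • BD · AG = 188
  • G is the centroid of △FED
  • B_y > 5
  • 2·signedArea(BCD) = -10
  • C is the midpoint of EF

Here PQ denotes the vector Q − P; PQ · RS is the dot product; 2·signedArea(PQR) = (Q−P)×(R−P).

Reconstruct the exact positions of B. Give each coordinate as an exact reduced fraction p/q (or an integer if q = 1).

B = (-9/2, 6)

1. B_x = -9/2  [2·signedArea(BCD) = -10 ∩ BD · AG = 188]
2. B_y = 6  [2·signedArea(BCD) = -10 ∩ BD · AG = 188]
   → B = (-9/2, 6)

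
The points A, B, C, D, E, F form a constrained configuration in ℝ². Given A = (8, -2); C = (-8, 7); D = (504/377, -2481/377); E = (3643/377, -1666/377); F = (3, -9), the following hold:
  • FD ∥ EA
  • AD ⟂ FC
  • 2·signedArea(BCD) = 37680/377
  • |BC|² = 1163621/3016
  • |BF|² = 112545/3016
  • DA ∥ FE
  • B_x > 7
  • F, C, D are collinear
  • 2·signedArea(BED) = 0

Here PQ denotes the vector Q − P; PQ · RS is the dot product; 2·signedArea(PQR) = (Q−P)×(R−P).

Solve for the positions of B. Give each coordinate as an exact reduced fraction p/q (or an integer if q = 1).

B = (11433/1508, -7479/1508)

1. B_x = 11433/1508  [2·signedArea(BED) = 0 ∩ 2·signedArea(BCD) = 37680/377]
2. B_y = -7479/1508  [2·signedArea(BED) = 0 ∩ 2·signedArea(BCD) = 37680/377]
   → B = (11433/1508, -7479/1508)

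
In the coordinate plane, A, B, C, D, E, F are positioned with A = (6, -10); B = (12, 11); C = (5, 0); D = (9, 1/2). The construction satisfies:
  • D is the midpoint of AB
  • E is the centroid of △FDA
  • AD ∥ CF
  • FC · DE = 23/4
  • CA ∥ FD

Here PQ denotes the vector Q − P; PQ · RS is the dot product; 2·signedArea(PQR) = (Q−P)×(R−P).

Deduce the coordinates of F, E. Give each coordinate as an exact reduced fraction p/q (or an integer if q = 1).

E = (23/3, 1/3)
F = (8, 21/2)

1. F_x = 8  [CA ∥ FD ∩ AD ∥ CF]
2. F_y = 21/2  [CA ∥ FD ∩ AD ∥ CF]
   → F = (8, 21/2)
3. E_x = 23/3  [E is the centroid of △FDA]
4. E_y = 1/3  [E is the centroid of △FDA]
   → E = (23/3, 1/3)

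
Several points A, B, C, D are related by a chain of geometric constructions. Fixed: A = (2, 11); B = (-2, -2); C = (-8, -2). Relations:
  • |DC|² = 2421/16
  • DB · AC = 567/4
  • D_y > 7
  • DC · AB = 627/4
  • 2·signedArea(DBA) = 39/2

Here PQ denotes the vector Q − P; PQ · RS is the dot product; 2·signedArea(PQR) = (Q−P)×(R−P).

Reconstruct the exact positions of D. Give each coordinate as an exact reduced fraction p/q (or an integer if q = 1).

1. D_x = -1/2  [2·signedArea(DBA) = 39/2 ∩ DC · AB = 627/4]
2. D_y = 31/4  [2·signedArea(DBA) = 39/2 ∩ DC · AB = 627/4]
   → D = (-1/2, 31/4)

D = (-1/2, 31/4)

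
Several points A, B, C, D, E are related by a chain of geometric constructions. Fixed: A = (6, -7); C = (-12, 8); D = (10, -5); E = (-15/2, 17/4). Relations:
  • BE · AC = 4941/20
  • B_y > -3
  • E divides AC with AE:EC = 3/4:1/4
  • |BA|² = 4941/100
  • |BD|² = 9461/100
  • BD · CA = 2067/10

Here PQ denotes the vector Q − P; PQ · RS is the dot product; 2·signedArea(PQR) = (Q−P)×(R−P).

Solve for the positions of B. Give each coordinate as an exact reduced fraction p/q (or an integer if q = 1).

B = (3/5, -5/2)

1. B_x = 3/5  [line -18·x + 15·y + 483/10 = 0 ∩ |BA|² = 4941/100]
2. B_y = -5/2  [line -18·x + 15·y + 483/10 = 0 ∩ |BA|² = 4941/100]
   → B = (3/5, -5/2)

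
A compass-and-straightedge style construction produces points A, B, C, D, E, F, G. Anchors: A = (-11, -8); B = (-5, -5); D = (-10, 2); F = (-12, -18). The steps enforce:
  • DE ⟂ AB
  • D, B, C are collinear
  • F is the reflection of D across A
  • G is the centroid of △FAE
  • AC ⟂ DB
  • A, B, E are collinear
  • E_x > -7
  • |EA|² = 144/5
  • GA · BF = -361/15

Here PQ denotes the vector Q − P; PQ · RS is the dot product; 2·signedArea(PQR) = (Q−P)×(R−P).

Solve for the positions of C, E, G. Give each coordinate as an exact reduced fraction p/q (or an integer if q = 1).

1. C_x = -415/74  [D, B, C are collinear ∩ AC ⟂ DB]
2. C_y = -307/74  [D, B, C are collinear ∩ AC ⟂ DB]
   → C = (-415/74, -307/74)
3. E_x = -31/5  [A, B, E are collinear ∩ DE ⟂ AB]
4. E_y = -28/5  [A, B, E are collinear ∩ DE ⟂ AB]
   → E = (-31/5, -28/5)
5. G_x = -146/15  [G is the centroid of △FAE]
6. G_y = -158/15  [G is the centroid of △FAE]
   → G = (-146/15, -158/15)

C = (-415/74, -307/74)
E = (-31/5, -28/5)
G = (-146/15, -158/15)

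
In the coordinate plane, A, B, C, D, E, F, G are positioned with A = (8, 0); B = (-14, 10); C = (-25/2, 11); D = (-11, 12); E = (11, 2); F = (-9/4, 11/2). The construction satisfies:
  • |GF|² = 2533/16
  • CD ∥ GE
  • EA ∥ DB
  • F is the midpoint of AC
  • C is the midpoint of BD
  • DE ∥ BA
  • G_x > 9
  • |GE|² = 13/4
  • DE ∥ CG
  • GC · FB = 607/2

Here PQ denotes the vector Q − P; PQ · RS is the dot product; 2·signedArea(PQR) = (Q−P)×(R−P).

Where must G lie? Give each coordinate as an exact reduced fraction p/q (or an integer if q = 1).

1. G_x = 19/2  [CD ∥ GE ∩ DE ∥ CG]
2. G_y = 1  [CD ∥ GE ∩ DE ∥ CG]
   → G = (19/2, 1)

G = (19/2, 1)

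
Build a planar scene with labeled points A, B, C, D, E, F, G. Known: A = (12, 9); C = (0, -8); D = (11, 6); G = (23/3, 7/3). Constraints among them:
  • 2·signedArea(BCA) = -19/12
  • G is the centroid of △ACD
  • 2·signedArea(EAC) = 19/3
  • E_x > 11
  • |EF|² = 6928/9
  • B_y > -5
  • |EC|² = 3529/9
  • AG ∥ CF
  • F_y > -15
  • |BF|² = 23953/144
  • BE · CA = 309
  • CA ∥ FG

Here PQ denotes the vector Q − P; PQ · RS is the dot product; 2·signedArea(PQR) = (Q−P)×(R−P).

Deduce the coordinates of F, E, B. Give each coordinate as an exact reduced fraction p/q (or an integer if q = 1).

1. F_x = -13/3  [CA ∥ FG ∩ AG ∥ CF]
2. F_y = -44/3  [CA ∥ FG ∩ AG ∥ CF]
   → F = (-13/3, -44/3)
3. E_x = 35/3  [line 17·x + -12·y + -307/3 = 0 ∩ |EF|² = 6928/9]
4. E_y = 8  [line 17·x + -12·y + -307/3 = 0 ∩ |EF|² = 6928/9]
   → E = (35/3, 8)
5. B_x = 35/12  [2·signedArea(BCA) = -19/12 ∩ BE · CA = 309]
6. B_y = -4  [2·signedArea(BCA) = -19/12 ∩ BE · CA = 309]
   → B = (35/12, -4)

B = (35/12, -4)
E = (35/3, 8)
F = (-13/3, -44/3)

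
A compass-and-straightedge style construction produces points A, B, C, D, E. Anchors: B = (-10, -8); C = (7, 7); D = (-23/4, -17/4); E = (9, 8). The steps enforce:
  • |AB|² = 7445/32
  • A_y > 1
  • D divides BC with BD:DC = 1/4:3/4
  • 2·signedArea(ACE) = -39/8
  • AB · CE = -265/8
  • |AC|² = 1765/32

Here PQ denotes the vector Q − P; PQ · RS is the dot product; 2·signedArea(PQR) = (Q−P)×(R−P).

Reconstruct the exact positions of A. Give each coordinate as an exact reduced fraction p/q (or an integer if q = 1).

A = (13/8, 15/8)

1. A_x = 13/8  [AB · CE = -265/8 ∩ 2·signedArea(ACE) = -39/8]
2. A_y = 15/8  [AB · CE = -265/8 ∩ 2·signedArea(ACE) = -39/8]
   → A = (13/8, 15/8)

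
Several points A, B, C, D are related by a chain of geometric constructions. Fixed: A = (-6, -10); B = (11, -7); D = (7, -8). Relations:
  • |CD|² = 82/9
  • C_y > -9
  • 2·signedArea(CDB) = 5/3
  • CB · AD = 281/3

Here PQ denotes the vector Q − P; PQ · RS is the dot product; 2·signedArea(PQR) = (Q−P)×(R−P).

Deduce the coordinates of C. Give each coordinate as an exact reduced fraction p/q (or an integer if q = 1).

C = (4, -25/3)

1. C_x = 4  [2·signedArea(CDB) = 5/3 ∩ CB · AD = 281/3]
2. C_y = -25/3  [2·signedArea(CDB) = 5/3 ∩ CB · AD = 281/3]
   → C = (4, -25/3)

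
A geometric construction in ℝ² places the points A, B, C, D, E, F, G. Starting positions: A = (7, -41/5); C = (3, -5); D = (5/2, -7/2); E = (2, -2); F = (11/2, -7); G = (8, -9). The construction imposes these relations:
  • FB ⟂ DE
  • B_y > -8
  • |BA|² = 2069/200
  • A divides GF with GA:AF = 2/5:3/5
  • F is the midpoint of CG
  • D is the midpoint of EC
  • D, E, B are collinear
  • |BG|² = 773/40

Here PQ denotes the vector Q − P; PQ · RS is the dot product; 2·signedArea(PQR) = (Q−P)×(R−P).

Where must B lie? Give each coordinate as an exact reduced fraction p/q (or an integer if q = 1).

1. B_x = 77/20  [D, E, B are collinear ∩ FB ⟂ DE]
2. B_y = -151/20  [D, E, B are collinear ∩ FB ⟂ DE]
   → B = (77/20, -151/20)

B = (77/20, -151/20)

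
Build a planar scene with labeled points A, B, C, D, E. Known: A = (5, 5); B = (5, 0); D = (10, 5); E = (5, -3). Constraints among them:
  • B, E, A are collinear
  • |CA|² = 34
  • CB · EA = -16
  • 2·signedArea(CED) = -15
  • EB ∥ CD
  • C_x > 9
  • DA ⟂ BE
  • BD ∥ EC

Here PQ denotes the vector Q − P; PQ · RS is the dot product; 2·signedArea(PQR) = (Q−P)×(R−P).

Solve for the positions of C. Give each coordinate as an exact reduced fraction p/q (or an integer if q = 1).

C = (10, 2)

1. C_x = 10  [EB ∥ CD ∩ BD ∥ EC]
2. C_y = 2  [EB ∥ CD ∩ BD ∥ EC]
   → C = (10, 2)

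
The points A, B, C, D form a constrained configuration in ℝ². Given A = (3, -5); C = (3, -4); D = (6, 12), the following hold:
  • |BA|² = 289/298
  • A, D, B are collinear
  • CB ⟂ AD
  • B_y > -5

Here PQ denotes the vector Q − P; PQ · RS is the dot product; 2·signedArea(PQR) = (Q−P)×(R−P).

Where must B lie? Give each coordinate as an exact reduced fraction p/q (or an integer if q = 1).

1. B_x = 945/298  [A, D, B are collinear ∩ CB ⟂ AD]
2. B_y = -1201/298  [A, D, B are collinear ∩ CB ⟂ AD]
   → B = (945/298, -1201/298)

B = (945/298, -1201/298)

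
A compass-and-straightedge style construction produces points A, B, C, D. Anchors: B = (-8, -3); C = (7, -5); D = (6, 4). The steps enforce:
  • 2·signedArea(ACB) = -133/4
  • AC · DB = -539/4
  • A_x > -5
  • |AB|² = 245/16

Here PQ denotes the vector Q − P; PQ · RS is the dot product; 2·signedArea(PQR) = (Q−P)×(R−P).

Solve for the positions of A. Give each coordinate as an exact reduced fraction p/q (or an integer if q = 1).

A = (-9/2, -5/4)

1. A_x = -9/2  [AC · DB = -539/4 ∩ 2·signedArea(ACB) = -133/4]
2. A_y = -5/4  [AC · DB = -539/4 ∩ 2·signedArea(ACB) = -133/4]
   → A = (-9/2, -5/4)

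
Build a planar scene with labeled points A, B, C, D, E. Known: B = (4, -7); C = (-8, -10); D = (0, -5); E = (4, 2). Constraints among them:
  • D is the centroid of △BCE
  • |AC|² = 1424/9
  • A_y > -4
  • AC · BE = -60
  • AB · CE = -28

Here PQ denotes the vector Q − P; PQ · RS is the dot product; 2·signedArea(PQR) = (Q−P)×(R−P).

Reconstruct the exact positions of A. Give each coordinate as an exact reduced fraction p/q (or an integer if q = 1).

1. A_x = 8/3  [AC · BE = -60 ∩ AB · CE = -28]
2. A_y = -10/3  [AC · BE = -60 ∩ AB · CE = -28]
   → A = (8/3, -10/3)

A = (8/3, -10/3)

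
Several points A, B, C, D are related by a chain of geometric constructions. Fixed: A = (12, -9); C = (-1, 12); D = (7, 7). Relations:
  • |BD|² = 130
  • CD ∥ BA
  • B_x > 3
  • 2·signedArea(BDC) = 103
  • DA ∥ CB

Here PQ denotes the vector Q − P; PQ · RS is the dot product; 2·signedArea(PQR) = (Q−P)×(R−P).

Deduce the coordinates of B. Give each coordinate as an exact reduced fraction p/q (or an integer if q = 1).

B = (4, -4)

1. B_x = 4  [CD ∥ BA ∩ DA ∥ CB]
2. B_y = -4  [CD ∥ BA ∩ DA ∥ CB]
   → B = (4, -4)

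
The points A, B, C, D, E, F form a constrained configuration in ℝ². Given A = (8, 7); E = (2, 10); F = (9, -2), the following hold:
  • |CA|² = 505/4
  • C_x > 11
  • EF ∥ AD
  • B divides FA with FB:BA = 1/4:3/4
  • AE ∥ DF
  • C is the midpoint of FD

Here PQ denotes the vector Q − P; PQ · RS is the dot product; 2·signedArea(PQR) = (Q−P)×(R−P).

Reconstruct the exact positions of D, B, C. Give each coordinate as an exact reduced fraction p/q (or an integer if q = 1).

B = (35/4, 1/4)
C = (12, -7/2)
D = (15, -5)

1. D_x = 15  [AE ∥ DF ∩ EF ∥ AD]
2. D_y = -5  [AE ∥ DF ∩ EF ∥ AD]
   → D = (15, -5)
3. B_x = 35/4  [B divides FA with FB:BA = 1/4:3/4]
4. B_y = 1/4  [B divides FA with FB:BA = 1/4:3/4]
   → B = (35/4, 1/4)
5. C_x = 12  [C is the midpoint of FD]
6. C_y = -7/2  [C is the midpoint of FD]
   → C = (12, -7/2)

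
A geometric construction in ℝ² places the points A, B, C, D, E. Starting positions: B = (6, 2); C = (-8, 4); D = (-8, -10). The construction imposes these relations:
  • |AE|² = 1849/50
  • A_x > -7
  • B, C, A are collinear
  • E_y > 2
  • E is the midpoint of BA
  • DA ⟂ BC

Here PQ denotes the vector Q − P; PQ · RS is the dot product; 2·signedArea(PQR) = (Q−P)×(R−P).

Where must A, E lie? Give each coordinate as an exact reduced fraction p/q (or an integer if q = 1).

A = (-151/25, 93/25)
E = (-1/50, 143/50)

1. A_x = -151/25  [B, C, A are collinear ∩ DA ⟂ BC]
2. A_y = 93/25  [B, C, A are collinear ∩ DA ⟂ BC]
   → A = (-151/25, 93/25)
3. E_x = -1/50  [E is the midpoint of BA]
4. E_y = 143/50  [E is the midpoint of BA]
   → E = (-1/50, 143/50)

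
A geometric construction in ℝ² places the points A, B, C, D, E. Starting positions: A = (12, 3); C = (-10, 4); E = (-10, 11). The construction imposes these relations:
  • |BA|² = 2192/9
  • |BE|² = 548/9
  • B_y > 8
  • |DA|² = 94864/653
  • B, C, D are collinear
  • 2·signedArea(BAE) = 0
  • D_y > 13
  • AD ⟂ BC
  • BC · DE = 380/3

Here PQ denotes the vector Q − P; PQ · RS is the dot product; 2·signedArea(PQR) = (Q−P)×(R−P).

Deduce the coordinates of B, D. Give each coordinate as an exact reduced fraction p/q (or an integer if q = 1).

B = (-8/3, 25/3)
D = (3832/653, 8735/653)

1. B_x = -8/3  [line -8·x + -22·y + 162 = 0 ∩ |BA|² = 2192/9]
2. B_y = 25/3  [line -8·x + -22·y + 162 = 0 ∩ |BA|² = 2192/9]
   → B = (-8/3, 25/3)
3. D_x = 3832/653  [B, C, D are collinear ∩ AD ⟂ BC]
4. D_y = 8735/653  [B, C, D are collinear ∩ AD ⟂ BC]
   → D = (3832/653, 8735/653)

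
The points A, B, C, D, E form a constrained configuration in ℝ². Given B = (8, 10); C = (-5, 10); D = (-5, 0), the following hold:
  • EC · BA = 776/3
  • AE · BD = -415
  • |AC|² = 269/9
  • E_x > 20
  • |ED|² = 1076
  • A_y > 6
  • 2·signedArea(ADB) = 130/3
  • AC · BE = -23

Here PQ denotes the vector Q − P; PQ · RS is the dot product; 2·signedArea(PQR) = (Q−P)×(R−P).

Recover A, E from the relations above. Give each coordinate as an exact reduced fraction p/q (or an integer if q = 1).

1. A_x = -2/3  [line -10·x + 13·y + -280/3 = 0 ∩ |AC|² = 269/9]
2. A_y = 20/3  [line -10·x + 13·y + -280/3 = 0 ∩ |AC|² = 269/9]
   → A = (-2/3, 20/3)
3. E_x = 21  [AE · BD = -415 ∩ EC · BA = 776/3]
4. E_y = 20  [AE · BD = -415 ∩ EC · BA = 776/3]
   → E = (21, 20)

A = (-2/3, 20/3)
E = (21, 20)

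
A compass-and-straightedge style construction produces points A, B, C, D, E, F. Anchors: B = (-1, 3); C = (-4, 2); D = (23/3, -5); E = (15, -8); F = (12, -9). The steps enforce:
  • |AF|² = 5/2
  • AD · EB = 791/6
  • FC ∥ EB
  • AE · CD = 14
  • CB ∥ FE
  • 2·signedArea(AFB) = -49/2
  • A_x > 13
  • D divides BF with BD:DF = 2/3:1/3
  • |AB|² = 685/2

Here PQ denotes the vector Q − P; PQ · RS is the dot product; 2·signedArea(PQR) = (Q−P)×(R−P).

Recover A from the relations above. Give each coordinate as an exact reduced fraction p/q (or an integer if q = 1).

1. A_x = 27/2  [AD · EB = 791/6 ∩ 2·signedArea(AFB) = -49/2]
2. A_y = -17/2  [AD · EB = 791/6 ∩ 2·signedArea(AFB) = -49/2]
   → A = (27/2, -17/2)

A = (27/2, -17/2)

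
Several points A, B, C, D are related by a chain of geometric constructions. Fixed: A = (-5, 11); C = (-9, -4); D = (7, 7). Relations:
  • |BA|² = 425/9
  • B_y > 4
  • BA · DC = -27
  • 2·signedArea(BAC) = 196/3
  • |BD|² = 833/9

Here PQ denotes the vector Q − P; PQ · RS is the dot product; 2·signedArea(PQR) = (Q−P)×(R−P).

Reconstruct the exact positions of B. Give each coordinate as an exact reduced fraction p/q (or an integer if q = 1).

B = (-7/3, 14/3)

1. B_x = -7/3  [BA · DC = -27 ∩ 2·signedArea(BAC) = 196/3]
2. B_y = 14/3  [BA · DC = -27 ∩ 2·signedArea(BAC) = 196/3]
   → B = (-7/3, 14/3)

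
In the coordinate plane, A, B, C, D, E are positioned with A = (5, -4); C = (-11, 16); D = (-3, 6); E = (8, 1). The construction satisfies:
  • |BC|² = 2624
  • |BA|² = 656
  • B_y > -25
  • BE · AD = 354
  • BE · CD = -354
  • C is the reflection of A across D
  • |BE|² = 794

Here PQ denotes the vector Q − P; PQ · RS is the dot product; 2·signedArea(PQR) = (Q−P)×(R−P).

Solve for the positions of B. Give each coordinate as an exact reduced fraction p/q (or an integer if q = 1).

B = (21, -24)

1. B_x = 21  [line -8·x + 10·y + 408 = 0 ∩ |BC|² = 2624]
2. B_y = -24  [line -8·x + 10·y + 408 = 0 ∩ |BC|² = 2624]
   → B = (21, -24)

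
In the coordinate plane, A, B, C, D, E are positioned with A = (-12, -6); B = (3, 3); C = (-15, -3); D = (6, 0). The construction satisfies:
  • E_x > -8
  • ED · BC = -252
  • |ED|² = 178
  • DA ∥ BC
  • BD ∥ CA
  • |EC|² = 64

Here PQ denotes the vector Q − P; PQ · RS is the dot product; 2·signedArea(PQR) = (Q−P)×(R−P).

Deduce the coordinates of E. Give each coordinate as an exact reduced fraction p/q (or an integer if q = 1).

1. E_x = -7  [line 18·x + 6·y + 144 = 0 ∩ |EC|² = 64]
2. E_y = -3  [line 18·x + 6·y + 144 = 0 ∩ |EC|² = 64]
   → E = (-7, -3)

E = (-7, -3)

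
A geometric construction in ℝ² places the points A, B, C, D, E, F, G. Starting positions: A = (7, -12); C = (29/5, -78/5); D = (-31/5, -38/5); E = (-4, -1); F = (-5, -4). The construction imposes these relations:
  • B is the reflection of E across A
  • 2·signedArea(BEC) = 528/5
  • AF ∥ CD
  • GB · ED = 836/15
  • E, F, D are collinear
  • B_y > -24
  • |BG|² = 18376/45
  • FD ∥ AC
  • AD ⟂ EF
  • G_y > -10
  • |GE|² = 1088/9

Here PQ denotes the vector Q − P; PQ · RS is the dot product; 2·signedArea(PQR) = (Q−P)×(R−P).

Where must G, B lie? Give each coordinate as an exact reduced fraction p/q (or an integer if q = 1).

1. B_x = 18  [B is the reflection of E across A]
2. B_y = -23  [B is the reflection of E across A]
   → B = (18, -23)
3. G_x = 44/15  [line 11/5·x + 33/5·y + 847/15 = 0 ∩ |BG|² = 18376/45]
4. G_y = -143/15  [line 11/5·x + 33/5·y + 847/15 = 0 ∩ |BG|² = 18376/45]
   → G = (44/15, -143/15)

B = (18, -23)
G = (44/15, -143/15)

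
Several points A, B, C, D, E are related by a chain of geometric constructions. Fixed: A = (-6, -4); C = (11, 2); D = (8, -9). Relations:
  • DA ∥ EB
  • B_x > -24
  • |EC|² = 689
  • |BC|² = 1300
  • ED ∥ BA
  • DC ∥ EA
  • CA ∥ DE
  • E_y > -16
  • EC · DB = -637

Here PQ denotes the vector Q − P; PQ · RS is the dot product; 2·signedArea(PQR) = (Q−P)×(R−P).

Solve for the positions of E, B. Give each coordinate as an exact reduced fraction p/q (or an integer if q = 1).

B = (-23, -10)
E = (-9, -15)

1. E_x = -9  [DC ∥ EA ∩ CA ∥ DE]
2. E_y = -15  [DC ∥ EA ∩ CA ∥ DE]
   → E = (-9, -15)
3. B_x = -23  [ED ∥ BA ∩ DA ∥ EB]
4. B_y = -10  [ED ∥ BA ∩ DA ∥ EB]
   → B = (-23, -10)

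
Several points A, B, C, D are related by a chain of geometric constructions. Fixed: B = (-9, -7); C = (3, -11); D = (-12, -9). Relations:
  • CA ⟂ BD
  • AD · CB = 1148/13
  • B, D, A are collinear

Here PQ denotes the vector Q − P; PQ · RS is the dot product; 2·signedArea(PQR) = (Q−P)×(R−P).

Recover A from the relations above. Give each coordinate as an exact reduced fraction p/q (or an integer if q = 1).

A = (-33/13, -35/13)

1. A_x = -33/13  [B, D, A are collinear ∩ CA ⟂ BD]
2. A_y = -35/13  [B, D, A are collinear ∩ CA ⟂ BD]
   → A = (-33/13, -35/13)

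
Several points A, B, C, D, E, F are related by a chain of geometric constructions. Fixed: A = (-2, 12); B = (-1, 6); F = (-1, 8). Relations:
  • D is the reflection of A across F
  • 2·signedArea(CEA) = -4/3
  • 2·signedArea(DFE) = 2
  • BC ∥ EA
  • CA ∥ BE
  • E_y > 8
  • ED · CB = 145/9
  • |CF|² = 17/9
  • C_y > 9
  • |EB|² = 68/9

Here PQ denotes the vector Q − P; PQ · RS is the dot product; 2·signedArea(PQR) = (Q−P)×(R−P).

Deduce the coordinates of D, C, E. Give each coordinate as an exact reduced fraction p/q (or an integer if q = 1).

C = (-4/3, 28/3)
D = (0, 4)
E = (-5/3, 26/3)

1. D_x = 0  [D is the reflection of A across F]
2. D_y = 4  [D is the reflection of A across F]
   → D = (0, 4)
3. E_x = -5/3  [line -4·x + -1·y + 2 = 0 ∩ |EB|² = 68/9]
4. E_y = 26/3  [line -4·x + -1·y + 2 = 0 ∩ |EB|² = 68/9]
   → E = (-5/3, 26/3)
5. C_x = -4/3  [2·signedArea(CEA) = -4/3 ∩ CA ∥ BE]
6. C_y = 28/3  [2·signedArea(CEA) = -4/3 ∩ CA ∥ BE]
   → C = (-4/3, 28/3)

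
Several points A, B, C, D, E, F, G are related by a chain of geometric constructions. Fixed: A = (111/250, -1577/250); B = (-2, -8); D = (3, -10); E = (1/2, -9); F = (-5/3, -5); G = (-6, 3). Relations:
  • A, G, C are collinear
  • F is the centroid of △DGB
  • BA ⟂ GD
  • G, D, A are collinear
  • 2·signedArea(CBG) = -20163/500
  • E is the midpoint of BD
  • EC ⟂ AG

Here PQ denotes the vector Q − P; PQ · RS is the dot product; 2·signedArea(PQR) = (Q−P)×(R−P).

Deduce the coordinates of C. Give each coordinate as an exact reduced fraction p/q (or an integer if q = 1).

C = (861/500, -4077/500)

1. C_x = 861/500  [A, G, C are collinear ∩ EC ⟂ AG]
2. C_y = -4077/500  [A, G, C are collinear ∩ EC ⟂ AG]
   → C = (861/500, -4077/500)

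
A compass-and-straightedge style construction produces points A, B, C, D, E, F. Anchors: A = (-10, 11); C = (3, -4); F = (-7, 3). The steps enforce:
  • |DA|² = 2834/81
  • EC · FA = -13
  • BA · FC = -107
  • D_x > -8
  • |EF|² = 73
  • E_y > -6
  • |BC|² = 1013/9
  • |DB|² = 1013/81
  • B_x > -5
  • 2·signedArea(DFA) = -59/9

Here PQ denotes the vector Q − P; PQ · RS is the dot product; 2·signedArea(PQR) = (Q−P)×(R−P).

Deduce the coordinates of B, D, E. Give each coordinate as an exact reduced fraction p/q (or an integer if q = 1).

B = (-14/3, 10/3)
D = (-65/9, 52/9)
E = (-4, -5)

1. B_x = -14/3  [line -10·x + 7·y + -70 = 0 ∩ |BC|² = 1013/9]
2. B_y = 10/3  [line -10·x + 7·y + -70 = 0 ∩ |BC|² = 1013/9]
   → B = (-14/3, 10/3)
3. D_x = -65/9  [line -8·x + -3·y + -364/9 = 0 ∩ |DA|² = 2834/81]
4. D_y = 52/9  [line -8·x + -3·y + -364/9 = 0 ∩ |DA|² = 2834/81]
   → D = (-65/9, 52/9)
5. E_x = -4  [line 3·x + -8·y + -28 = 0 ∩ |EF|² = 73]
6. E_y = -5  [line 3·x + -8·y + -28 = 0 ∩ |EF|² = 73]
   → E = (-4, -5)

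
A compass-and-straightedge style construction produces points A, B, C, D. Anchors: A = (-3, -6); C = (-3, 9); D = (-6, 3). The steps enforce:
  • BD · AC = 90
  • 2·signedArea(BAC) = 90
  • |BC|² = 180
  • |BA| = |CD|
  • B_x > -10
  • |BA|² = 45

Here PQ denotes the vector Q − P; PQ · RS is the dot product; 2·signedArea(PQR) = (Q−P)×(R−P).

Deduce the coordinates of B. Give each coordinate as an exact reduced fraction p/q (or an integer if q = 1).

B = (-9, -3)

1. B_x = -9  [BD · AC = 90 ∩ 2·signedArea(BAC) = 90]
2. B_y = -3  [BD · AC = 90 ∩ 2·signedArea(BAC) = 90]
   → B = (-9, -3)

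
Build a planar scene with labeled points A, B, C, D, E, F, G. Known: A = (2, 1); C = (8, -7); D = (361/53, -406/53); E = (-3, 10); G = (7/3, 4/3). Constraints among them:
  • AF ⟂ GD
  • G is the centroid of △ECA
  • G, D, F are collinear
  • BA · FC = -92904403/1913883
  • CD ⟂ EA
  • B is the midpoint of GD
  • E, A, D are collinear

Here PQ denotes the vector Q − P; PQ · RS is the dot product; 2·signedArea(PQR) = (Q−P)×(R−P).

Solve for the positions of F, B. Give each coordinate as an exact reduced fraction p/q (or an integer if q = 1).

B = (727/159, -503/159)
F = (1531177/637961, 765053/637961)

1. F_x = 1531177/637961  [G, D, F are collinear ∩ AF ⟂ GD]
2. F_y = 765053/637961  [G, D, F are collinear ∩ AF ⟂ GD]
   → F = (1531177/637961, 765053/637961)
3. B_x = 727/159  [B is the midpoint of GD]
4. B_y = -503/159  [B is the midpoint of GD]
   → B = (727/159, -503/159)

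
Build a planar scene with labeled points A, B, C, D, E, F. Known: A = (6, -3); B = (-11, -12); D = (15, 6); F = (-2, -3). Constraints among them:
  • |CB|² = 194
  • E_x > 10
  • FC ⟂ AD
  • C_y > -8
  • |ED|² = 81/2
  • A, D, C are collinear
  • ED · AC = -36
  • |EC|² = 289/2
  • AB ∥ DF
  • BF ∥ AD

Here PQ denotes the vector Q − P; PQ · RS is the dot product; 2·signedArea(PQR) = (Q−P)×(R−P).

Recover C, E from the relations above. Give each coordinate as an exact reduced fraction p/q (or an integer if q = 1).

C = (2, -7)
E = (21/2, 3/2)

1. C_x = 2  [A, D, C are collinear ∩ FC ⟂ AD]
2. C_y = -7  [A, D, C are collinear ∩ FC ⟂ AD]
   → C = (2, -7)
3. E_x = 21/2  [line 4·x + 4·y + -48 = 0 ∩ |EC|² = 289/2]
4. E_y = 3/2  [line 4·x + 4·y + -48 = 0 ∩ |EC|² = 289/2]
   → E = (21/2, 3/2)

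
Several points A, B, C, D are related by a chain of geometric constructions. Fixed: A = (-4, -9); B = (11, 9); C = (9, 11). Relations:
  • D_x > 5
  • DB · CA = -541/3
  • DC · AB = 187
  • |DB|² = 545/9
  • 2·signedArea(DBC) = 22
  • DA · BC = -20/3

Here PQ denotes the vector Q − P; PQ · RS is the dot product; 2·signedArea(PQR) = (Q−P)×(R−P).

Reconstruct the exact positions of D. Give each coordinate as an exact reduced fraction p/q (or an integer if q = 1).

1. D_x = 16/3  [DA · BC = -20/3 ∩ DB · CA = -541/3]
2. D_y = 11/3  [DA · BC = -20/3 ∩ DB · CA = -541/3]
   → D = (16/3, 11/3)

D = (16/3, 11/3)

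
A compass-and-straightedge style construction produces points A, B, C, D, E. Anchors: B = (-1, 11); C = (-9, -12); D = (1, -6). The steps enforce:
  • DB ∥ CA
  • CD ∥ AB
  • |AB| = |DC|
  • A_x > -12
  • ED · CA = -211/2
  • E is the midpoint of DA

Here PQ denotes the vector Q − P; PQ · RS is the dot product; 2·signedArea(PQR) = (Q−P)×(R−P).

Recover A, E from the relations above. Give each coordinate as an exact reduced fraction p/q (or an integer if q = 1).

1. A_x = -11  [CD ∥ AB ∩ DB ∥ CA]
2. A_y = 5  [CD ∥ AB ∩ DB ∥ CA]
   → A = (-11, 5)
3. E_x = -5  [E is the midpoint of DA]
4. E_y = -1/2  [E is the midpoint of DA]
   → E = (-5, -1/2)

A = (-11, 5)
E = (-5, -1/2)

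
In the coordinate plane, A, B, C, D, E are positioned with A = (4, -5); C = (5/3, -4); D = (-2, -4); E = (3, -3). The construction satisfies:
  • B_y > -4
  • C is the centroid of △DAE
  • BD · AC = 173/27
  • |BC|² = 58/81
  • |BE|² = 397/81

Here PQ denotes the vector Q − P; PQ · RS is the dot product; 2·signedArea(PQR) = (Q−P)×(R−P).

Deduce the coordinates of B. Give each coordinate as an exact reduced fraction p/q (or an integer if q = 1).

B = (8/9, -11/3)

1. B_x = 8/9  [line 7/3·x + -1·y + -155/27 = 0 ∩ |BC|² = 58/81]
2. B_y = -11/3  [line 7/3·x + -1·y + -155/27 = 0 ∩ |BC|² = 58/81]
   → B = (8/9, -11/3)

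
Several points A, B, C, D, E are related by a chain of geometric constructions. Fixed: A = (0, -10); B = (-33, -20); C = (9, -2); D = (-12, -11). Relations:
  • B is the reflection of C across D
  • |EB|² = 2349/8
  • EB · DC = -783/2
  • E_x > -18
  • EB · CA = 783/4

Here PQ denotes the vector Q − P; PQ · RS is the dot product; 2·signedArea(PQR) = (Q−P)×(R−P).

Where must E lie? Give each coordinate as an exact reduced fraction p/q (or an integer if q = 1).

E = (-69/4, -53/4)

1. E_x = -69/4  [EB · DC = -783/2 ∩ EB · CA = 783/4]
2. E_y = -53/4  [EB · DC = -783/2 ∩ EB · CA = 783/4]
   → E = (-69/4, -53/4)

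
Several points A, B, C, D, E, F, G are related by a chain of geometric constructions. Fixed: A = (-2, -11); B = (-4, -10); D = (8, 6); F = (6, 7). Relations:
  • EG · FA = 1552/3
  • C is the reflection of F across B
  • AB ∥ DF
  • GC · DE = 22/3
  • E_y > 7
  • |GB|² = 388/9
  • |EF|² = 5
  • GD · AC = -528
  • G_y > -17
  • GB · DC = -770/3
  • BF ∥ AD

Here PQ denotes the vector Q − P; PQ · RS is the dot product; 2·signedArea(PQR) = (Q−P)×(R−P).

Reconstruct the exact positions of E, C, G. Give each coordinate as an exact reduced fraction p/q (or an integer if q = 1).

1. C_x = -14  [C is the reflection of F across B]
2. C_y = -27  [C is the reflection of F across B]
   → C = (-14, -27)
3. G_x = -20/3  [GB · DC = -770/3 ∩ GD · AC = -528]
4. G_y = -16  [GB · DC = -770/3 ∩ GD · AC = -528]
   → G = (-20/3, -16)
5. E_x = 4  [EG · FA = 1552/3 ∩ GC · DE = 22/3]
6. E_y = 8  [EG · FA = 1552/3 ∩ GC · DE = 22/3]
   → E = (4, 8)

C = (-14, -27)
E = (4, 8)
G = (-20/3, -16)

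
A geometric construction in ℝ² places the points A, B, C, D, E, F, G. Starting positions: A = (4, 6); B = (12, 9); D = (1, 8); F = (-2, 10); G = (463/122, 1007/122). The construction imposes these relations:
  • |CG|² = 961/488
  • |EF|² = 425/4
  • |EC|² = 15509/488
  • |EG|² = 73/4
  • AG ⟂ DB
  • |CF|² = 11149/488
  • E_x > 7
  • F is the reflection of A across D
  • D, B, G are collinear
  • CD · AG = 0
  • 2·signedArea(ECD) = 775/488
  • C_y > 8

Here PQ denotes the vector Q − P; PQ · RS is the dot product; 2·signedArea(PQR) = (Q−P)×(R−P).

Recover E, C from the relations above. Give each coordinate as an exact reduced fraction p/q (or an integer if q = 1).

1. C_x = 585/244  [line 25/122·x + -275/122·y + 2175/122 = 0 ∩ |CF|² = 11149/488]
2. C_y = 1983/244  [line 25/122·x + -275/122·y + 2175/122 = 0 ∩ |CF|² = 11149/488]
   → C = (585/244, 1983/244)
3. E_x = 8  [line 31/244·x + -341/244·y + 4619/488 = 0 ∩ |EF|² = 425/4]
4. E_y = 15/2  [line 31/244·x + -341/244·y + 4619/488 = 0 ∩ |EF|² = 425/4]
   → E = (8, 15/2)

C = (585/244, 1983/244)
E = (8, 15/2)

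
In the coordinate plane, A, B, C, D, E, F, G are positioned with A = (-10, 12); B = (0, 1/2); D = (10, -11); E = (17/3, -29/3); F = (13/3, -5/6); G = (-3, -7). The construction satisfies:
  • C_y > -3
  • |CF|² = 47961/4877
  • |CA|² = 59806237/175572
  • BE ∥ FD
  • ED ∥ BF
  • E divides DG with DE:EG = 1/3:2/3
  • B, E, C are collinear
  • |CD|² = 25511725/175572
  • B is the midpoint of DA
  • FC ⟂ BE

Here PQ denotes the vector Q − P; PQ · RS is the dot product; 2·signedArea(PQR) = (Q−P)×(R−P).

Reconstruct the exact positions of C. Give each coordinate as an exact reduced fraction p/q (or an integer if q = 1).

C = (23324/14631, -69061/29262)

1. C_x = 23324/14631  [B, E, C are collinear ∩ FC ⟂ BE]
2. C_y = -69061/29262  [B, E, C are collinear ∩ FC ⟂ BE]
   → C = (23324/14631, -69061/29262)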